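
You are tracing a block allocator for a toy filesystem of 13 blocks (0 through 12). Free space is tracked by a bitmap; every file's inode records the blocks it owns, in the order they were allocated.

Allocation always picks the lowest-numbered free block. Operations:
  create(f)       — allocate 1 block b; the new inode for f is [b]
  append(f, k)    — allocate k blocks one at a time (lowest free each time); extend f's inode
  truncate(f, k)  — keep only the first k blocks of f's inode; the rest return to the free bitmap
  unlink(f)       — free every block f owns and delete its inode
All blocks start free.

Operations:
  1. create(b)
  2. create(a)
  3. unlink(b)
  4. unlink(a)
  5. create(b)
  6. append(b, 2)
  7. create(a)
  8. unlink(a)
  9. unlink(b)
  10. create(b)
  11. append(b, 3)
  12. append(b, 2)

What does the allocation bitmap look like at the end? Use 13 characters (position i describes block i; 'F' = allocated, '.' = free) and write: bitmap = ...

[1] create(b) — b=0 (map F............)
[2] create(a) — a=1 b=0 (map FF...........)
[3] unlink(b) — a=1 (map .F...........)
[4] unlink(a) —  (map .............)
[5] create(b) — b=0 (map F............)
[6] append(b, 2) — b=0,1,2 (map FFF..........)
[7] create(a) — a=3 b=0,1,2 (map FFFF.........)
[8] unlink(a) — b=0,1,2 (map FFF..........)
[9] unlink(b) —  (map .............)
[10] create(b) — b=0 (map F............)
[11] append(b, 3) — b=0,1,2,3 (map FFFF.........)
[12] append(b, 2) — b=0,1,2,3,4,5 (map FFFFFF.......)

bitmap = FFFFFF.......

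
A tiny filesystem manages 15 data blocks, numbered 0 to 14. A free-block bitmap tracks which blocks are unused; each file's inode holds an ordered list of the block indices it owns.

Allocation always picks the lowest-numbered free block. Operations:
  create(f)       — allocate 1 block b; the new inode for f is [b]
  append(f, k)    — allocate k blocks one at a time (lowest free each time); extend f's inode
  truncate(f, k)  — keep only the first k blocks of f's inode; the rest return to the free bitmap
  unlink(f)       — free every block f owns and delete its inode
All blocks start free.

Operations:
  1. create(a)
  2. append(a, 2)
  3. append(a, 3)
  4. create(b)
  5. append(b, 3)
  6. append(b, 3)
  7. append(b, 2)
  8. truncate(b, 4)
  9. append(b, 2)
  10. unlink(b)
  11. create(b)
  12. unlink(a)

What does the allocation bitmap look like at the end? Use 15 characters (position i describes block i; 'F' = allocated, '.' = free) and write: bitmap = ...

create(a): bitmap=F.............. | a=[0]
append(a, 2): bitmap=FFF............ | a=[0, 1, 2]
append(a, 3): bitmap=FFFFFF......... | a=[0, 1, 2, 3, 4, 5]
create(b): bitmap=FFFFFFF........ | a=[0, 1, 2, 3, 4, 5] b=[6]
append(b, 3): bitmap=FFFFFFFFFF..... | a=[0, 1, 2, 3, 4, 5] b=[6, 7, 8, 9]
append(b, 3): bitmap=FFFFFFFFFFFFF.. | a=[0, 1, 2, 3, 4, 5] b=[6, 7, 8, 9, 10, 11, 12]
append(b, 2): bitmap=FFFFFFFFFFFFFFF | a=[0, 1, 2, 3, 4, 5] b=[6, 7, 8, 9, 10, 11, 12, 13, 14]
truncate(b, 4): bitmap=FFFFFFFFFF..... | a=[0, 1, 2, 3, 4, 5] b=[6, 7, 8, 9]
append(b, 2): bitmap=FFFFFFFFFFFF... | a=[0, 1, 2, 3, 4, 5] b=[6, 7, 8, 9, 10, 11]
unlink(b): bitmap=FFFFFF......... | a=[0, 1, 2, 3, 4, 5]
create(b): bitmap=FFFFFFF........ | a=[0, 1, 2, 3, 4, 5] b=[6]
unlink(a): bitmap=......F........ | b=[6]

bitmap = ......F........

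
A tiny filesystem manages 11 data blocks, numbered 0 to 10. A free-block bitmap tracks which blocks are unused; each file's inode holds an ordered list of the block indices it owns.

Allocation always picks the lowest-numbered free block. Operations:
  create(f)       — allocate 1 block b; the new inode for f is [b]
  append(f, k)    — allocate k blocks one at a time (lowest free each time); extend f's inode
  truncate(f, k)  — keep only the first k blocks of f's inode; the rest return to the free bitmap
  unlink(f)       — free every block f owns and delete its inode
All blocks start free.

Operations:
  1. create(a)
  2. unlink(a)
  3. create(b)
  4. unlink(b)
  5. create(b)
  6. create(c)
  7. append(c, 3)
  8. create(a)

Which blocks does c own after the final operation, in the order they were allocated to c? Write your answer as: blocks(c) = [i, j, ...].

blocks(c) = [1, 2, 3, 4]

[1] create(a) — a=0 (map F..........)
[2] unlink(a) —  (map ...........)
[3] create(b) — b=0 (map F..........)
[4] unlink(b) —  (map ...........)
[5] create(b) — b=0 (map F..........)
[6] create(c) — b=0 c=1 (map FF.........)
[7] append(c, 3) — b=0 c=1,2,3,4 (map FFFFF......)
[8] create(a) — a=5 b=0 c=1,2,3,4 (map FFFFFF.....)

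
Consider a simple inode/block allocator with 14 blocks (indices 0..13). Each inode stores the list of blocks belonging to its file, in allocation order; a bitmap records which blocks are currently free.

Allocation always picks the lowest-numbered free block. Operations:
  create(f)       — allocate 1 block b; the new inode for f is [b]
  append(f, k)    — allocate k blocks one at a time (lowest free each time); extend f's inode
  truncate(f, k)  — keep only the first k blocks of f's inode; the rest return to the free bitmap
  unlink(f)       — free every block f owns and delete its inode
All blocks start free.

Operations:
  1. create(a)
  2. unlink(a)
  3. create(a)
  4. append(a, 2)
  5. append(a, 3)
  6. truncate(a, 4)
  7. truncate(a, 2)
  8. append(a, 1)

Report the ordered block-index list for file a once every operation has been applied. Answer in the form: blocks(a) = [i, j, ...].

[1] create(a) — a=0 (map F.............)
[2] unlink(a) —  (map ..............)
[3] create(a) — a=0 (map F.............)
[4] append(a, 2) — a=0,1,2 (map FFF...........)
[5] append(a, 3) — a=0,1,2,3,4,5 (map FFFFFF........)
[6] truncate(a, 4) — a=0,1,2,3 (map FFFF..........)
[7] truncate(a, 2) — a=0,1 (map FF............)
[8] append(a, 1) — a=0,1,2 (map FFF...........)

blocks(a) = [0, 1, 2]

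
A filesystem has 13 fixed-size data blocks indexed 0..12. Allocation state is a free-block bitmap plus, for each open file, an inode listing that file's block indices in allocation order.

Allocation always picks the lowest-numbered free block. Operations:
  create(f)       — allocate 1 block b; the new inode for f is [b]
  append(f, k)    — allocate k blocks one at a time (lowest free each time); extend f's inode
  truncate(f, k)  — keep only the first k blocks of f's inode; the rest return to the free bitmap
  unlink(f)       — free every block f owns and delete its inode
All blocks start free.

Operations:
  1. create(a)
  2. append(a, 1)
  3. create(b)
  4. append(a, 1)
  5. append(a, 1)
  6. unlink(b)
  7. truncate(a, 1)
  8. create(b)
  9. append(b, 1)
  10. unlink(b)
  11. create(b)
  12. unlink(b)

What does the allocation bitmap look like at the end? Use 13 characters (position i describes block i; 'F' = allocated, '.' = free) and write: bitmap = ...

bitmap = F............

after create(a) → a:[0]  free=[F............]
after append(a, 1) → a:[0, 1]  free=[FF...........]
after create(b) → a:[0, 1], b:[2]  free=[FFF..........]
after append(a, 1) → a:[0, 1, 3], b:[2]  free=[FFFF.........]
after append(a, 1) → a:[0, 1, 3, 4], b:[2]  free=[FFFFF........]
after unlink(b) → a:[0, 1, 3, 4]  free=[FF.FF........]
after truncate(a, 1) → a:[0]  free=[F............]
after create(b) → a:[0], b:[1]  free=[FF...........]
after append(b, 1) → a:[0], b:[1, 2]  free=[FFF..........]
after unlink(b) → a:[0]  free=[F............]
after create(b) → a:[0], b:[1]  free=[FF...........]
after unlink(b) → a:[0]  free=[F............]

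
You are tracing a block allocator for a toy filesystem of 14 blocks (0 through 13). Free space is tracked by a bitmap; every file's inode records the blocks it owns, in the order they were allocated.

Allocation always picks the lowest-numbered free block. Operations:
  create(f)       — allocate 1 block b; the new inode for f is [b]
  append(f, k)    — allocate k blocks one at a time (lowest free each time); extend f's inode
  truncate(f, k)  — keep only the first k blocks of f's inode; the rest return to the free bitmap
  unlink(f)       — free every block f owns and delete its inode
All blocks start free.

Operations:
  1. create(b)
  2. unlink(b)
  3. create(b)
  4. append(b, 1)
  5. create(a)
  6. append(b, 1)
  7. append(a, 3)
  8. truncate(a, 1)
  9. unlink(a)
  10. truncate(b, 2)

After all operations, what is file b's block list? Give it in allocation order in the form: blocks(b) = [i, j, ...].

create(b): bitmap=F............. | b=[0]
unlink(b): bitmap=.............. | 
create(b): bitmap=F............. | b=[0]
append(b, 1): bitmap=FF............ | b=[0, 1]
create(a): bitmap=FFF........... | a=[2] b=[0, 1]
append(b, 1): bitmap=FFFF.......... | a=[2] b=[0, 1, 3]
append(a, 3): bitmap=FFFFFFF....... | a=[2, 4, 5, 6] b=[0, 1, 3]
truncate(a, 1): bitmap=FFFF.......... | a=[2] b=[0, 1, 3]
unlink(a): bitmap=FF.F.......... | b=[0, 1, 3]
truncate(b, 2): bitmap=FF............ | b=[0, 1]

blocks(b) = [0, 1]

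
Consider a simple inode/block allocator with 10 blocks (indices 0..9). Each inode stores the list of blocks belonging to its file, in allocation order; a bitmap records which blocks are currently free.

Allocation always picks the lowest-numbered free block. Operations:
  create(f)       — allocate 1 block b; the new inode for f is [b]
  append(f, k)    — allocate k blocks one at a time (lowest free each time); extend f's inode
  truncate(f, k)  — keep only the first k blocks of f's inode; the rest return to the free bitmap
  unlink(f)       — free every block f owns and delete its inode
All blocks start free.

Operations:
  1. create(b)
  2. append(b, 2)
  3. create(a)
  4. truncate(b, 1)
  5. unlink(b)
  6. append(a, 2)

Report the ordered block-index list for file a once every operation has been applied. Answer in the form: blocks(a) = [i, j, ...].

create(b): bitmap=F......... | b=[0]
append(b, 2): bitmap=FFF....... | b=[0, 1, 2]
create(a): bitmap=FFFF...... | a=[3] b=[0, 1, 2]
truncate(b, 1): bitmap=F..F...... | a=[3] b=[0]
unlink(b): bitmap=...F...... | a=[3]
append(a, 2): bitmap=FF.F...... | a=[3, 0, 1]

blocks(a) = [3, 0, 1]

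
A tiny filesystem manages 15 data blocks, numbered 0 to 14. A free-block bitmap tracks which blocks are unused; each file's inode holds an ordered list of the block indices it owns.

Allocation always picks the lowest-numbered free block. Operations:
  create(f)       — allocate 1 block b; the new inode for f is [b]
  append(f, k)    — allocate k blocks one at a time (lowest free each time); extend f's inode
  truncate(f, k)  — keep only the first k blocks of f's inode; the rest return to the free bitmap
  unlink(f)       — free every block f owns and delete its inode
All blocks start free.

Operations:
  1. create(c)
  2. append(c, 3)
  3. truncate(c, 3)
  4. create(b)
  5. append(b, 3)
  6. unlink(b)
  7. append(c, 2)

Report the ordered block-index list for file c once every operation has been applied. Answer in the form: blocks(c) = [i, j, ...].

[1] create(c) — c=0 (map F..............)
[2] append(c, 3) — c=0,1,2,3 (map FFFF...........)
[3] truncate(c, 3) — c=0,1,2 (map FFF............)
[4] create(b) — b=3 c=0,1,2 (map FFFF...........)
[5] append(b, 3) — b=3,4,5,6 c=0,1,2 (map FFFFFFF........)
[6] unlink(b) — c=0,1,2 (map FFF............)
[7] append(c, 2) — c=0,1,2,3,4 (map FFFFF..........)

blocks(c) = [0, 1, 2, 3, 4]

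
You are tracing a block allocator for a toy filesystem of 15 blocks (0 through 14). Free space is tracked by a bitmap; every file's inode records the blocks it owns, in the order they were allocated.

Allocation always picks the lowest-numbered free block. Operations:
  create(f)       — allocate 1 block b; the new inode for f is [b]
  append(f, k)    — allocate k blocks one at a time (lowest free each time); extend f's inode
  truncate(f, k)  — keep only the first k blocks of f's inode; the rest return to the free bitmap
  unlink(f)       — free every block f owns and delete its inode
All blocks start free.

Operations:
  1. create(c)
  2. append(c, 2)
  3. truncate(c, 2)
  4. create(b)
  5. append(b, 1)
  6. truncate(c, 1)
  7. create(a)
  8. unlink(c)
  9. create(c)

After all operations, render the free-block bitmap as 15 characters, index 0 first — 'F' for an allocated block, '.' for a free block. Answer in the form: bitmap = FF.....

bitmap = FFFF...........

after create(c) → c:[0]  free=[F..............]
after append(c, 2) → c:[0, 1, 2]  free=[FFF............]
after truncate(c, 2) → c:[0, 1]  free=[FF.............]
after create(b) → b:[2], c:[0, 1]  free=[FFF............]
after append(b, 1) → b:[2, 3], c:[0, 1]  free=[FFFF...........]
after truncate(c, 1) → b:[2, 3], c:[0]  free=[F.FF...........]
after create(a) → a:[1], b:[2, 3], c:[0]  free=[FFFF...........]
after unlink(c) → a:[1], b:[2, 3]  free=[.FFF...........]
after create(c) → a:[1], b:[2, 3], c:[0]  free=[FFFF...........]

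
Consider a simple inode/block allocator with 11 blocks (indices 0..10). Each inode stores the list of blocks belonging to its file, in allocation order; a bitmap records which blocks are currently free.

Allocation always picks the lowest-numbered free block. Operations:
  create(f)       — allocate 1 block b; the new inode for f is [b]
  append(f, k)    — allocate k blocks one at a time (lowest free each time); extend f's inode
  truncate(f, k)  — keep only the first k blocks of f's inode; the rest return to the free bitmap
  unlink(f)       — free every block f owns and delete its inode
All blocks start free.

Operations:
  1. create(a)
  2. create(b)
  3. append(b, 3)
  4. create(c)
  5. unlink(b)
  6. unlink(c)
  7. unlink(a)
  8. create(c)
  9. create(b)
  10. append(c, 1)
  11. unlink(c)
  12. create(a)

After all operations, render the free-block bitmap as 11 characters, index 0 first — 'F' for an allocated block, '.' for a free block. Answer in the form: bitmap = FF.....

bitmap = FF.........

create(a): bitmap=F.......... | a=[0]
create(b): bitmap=FF......... | a=[0] b=[1]
append(b, 3): bitmap=FFFFF...... | a=[0] b=[1, 2, 3, 4]
create(c): bitmap=FFFFFF..... | a=[0] b=[1, 2, 3, 4] c=[5]
unlink(b): bitmap=F....F..... | a=[0] c=[5]
unlink(c): bitmap=F.......... | a=[0]
unlink(a): bitmap=........... | 
create(c): bitmap=F.......... | c=[0]
create(b): bitmap=FF......... | b=[1] c=[0]
append(c, 1): bitmap=FFF........ | b=[1] c=[0, 2]
unlink(c): bitmap=.F......... | b=[1]
create(a): bitmap=FF......... | a=[0] b=[1]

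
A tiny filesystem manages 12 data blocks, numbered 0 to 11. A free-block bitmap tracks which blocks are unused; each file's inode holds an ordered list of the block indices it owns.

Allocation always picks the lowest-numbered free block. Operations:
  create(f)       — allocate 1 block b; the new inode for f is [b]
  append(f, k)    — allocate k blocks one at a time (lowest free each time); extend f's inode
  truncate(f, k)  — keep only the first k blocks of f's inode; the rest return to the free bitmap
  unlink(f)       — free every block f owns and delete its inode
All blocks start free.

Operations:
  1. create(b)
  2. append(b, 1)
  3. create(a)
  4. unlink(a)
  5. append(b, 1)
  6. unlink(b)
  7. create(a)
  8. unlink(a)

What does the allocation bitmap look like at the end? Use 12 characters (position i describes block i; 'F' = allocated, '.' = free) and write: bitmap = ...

bitmap = ............

[1] create(b) — b=0 (map F...........)
[2] append(b, 1) — b=0,1 (map FF..........)
[3] create(a) — a=2 b=0,1 (map FFF.........)
[4] unlink(a) — b=0,1 (map FF..........)
[5] append(b, 1) — b=0,1,2 (map FFF.........)
[6] unlink(b) —  (map ............)
[7] create(a) — a=0 (map F...........)
[8] unlink(a) —  (map ............)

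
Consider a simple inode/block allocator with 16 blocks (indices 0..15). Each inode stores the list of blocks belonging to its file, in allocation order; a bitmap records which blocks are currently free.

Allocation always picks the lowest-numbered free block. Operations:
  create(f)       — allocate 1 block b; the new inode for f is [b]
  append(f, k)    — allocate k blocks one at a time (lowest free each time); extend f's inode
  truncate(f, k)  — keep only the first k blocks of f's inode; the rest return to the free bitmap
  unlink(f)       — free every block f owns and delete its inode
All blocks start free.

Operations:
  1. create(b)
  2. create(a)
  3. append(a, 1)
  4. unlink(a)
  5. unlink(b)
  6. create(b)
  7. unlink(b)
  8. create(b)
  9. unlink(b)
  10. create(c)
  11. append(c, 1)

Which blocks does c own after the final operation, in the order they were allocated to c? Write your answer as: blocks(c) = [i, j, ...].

  1. create(b)  ⇒  F...............  {b→[0]}
  2. create(a)  ⇒  FF..............  {a→[1]; b→[0]}
  3. append(a, 1)  ⇒  FFF.............  {a→[1, 2]; b→[0]}
  4. unlink(a)  ⇒  F...............  {b→[0]}
  5. unlink(b)  ⇒  ................  {}
  6. create(b)  ⇒  F...............  {b→[0]}
  7. unlink(b)  ⇒  ................  {}
  8. create(b)  ⇒  F...............  {b→[0]}
  9. unlink(b)  ⇒  ................  {}
  10. create(c)  ⇒  F...............  {c→[0]}
  11. append(c, 1)  ⇒  FF..............  {c→[0, 1]}

blocks(c) = [0, 1]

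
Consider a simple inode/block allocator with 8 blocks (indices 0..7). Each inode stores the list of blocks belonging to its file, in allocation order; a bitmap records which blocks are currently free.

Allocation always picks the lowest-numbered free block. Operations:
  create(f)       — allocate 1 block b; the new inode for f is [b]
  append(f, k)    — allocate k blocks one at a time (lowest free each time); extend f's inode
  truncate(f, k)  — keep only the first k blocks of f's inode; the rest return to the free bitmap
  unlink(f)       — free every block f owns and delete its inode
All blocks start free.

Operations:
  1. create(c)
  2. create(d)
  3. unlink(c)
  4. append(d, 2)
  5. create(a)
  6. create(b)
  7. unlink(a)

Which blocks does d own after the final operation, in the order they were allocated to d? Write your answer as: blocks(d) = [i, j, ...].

blocks(d) = [1, 0, 2]

  1. create(c)  ⇒  F.......  {c→[0]}
  2. create(d)  ⇒  FF......  {c→[0]; d→[1]}
  3. unlink(c)  ⇒  .F......  {d→[1]}
  4. append(d, 2)  ⇒  FFF.....  {d→[1, 0, 2]}
  5. create(a)  ⇒  FFFF....  {a→[3]; d→[1, 0, 2]}
  6. create(b)  ⇒  FFFFF...  {a→[3]; b→[4]; d→[1, 0, 2]}
  7. unlink(a)  ⇒  FFF.F...  {b→[4]; d→[1, 0, 2]}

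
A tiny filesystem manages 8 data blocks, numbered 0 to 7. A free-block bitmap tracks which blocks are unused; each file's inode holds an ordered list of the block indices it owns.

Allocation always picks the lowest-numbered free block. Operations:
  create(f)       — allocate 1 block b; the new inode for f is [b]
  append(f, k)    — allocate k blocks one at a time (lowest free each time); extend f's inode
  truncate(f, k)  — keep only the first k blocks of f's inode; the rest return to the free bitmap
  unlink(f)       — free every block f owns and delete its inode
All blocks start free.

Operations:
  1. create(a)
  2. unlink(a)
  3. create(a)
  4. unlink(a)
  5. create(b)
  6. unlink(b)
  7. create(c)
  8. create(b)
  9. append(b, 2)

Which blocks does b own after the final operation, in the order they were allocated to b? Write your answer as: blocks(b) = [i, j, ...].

blocks(b) = [1, 2, 3]

[1] create(a) — a=0 (map F.......)
[2] unlink(a) —  (map ........)
[3] create(a) — a=0 (map F.......)
[4] unlink(a) —  (map ........)
[5] create(b) — b=0 (map F.......)
[6] unlink(b) —  (map ........)
[7] create(c) — c=0 (map F.......)
[8] create(b) — b=1 c=0 (map FF......)
[9] append(b, 2) — b=1,2,3 c=0 (map FFFF....)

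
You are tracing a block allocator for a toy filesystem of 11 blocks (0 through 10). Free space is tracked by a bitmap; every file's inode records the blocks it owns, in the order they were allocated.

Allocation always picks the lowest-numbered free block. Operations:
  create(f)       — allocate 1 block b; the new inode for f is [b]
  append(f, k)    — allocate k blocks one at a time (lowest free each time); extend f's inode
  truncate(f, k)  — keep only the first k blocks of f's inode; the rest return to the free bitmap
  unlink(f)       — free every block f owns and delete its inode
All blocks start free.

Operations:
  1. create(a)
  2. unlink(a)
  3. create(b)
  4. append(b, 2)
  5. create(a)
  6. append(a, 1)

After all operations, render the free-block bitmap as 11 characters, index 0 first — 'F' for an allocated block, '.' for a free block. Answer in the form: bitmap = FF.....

bitmap = FFFFF......

after create(a) → a:[0]  free=[F..........]
after unlink(a) →   free=[...........]
after create(b) → b:[0]  free=[F..........]
after append(b, 2) → b:[0, 1, 2]  free=[FFF........]
after create(a) → a:[3], b:[0, 1, 2]  free=[FFFF.......]
after append(a, 1) → a:[3, 4], b:[0, 1, 2]  free=[FFFFF......]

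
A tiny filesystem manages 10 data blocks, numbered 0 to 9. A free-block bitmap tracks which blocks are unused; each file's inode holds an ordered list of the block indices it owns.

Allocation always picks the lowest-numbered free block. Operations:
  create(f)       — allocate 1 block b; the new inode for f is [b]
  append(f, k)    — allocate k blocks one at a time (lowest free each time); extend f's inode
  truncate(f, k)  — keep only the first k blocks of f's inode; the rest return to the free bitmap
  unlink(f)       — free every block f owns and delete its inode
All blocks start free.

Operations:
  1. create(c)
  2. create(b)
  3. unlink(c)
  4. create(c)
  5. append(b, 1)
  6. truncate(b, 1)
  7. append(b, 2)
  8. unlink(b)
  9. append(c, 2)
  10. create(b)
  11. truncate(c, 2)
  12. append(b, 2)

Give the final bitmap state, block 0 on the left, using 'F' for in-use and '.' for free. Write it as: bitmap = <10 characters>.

bitmap = FFFFF.....

  1. create(c)  ⇒  F.........  {c→[0]}
  2. create(b)  ⇒  FF........  {b→[1]; c→[0]}
  3. unlink(c)  ⇒  .F........  {b→[1]}
  4. create(c)  ⇒  FF........  {b→[1]; c→[0]}
  5. append(b, 1)  ⇒  FFF.......  {b→[1, 2]; c→[0]}
  6. truncate(b, 1)  ⇒  FF........  {b→[1]; c→[0]}
  7. append(b, 2)  ⇒  FFFF......  {b→[1, 2, 3]; c→[0]}
  8. unlink(b)  ⇒  F.........  {c→[0]}
  9. append(c, 2)  ⇒  FFF.......  {c→[0, 1, 2]}
  10. create(b)  ⇒  FFFF......  {b→[3]; c→[0, 1, 2]}
  11. truncate(c, 2)  ⇒  FF.F......  {b→[3]; c→[0, 1]}
  12. append(b, 2)  ⇒  FFFFF.....  {b→[3, 2, 4]; c→[0, 1]}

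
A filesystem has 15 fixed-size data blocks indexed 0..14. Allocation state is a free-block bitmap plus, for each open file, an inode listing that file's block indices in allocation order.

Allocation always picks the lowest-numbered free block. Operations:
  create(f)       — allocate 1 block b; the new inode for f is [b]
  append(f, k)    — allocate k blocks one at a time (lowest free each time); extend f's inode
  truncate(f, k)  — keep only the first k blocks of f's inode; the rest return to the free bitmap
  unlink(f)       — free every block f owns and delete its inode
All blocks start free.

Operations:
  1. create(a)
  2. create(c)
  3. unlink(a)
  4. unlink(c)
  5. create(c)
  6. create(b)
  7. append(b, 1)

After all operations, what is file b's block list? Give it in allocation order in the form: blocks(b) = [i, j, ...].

after create(a) → a:[0]  free=[F..............]
after create(c) → a:[0], c:[1]  free=[FF.............]
after unlink(a) → c:[1]  free=[.F.............]
after unlink(c) →   free=[...............]
after create(c) → c:[0]  free=[F..............]
after create(b) → b:[1], c:[0]  free=[FF.............]
after append(b, 1) → b:[1, 2], c:[0]  free=[FFF............]

blocks(b) = [1, 2]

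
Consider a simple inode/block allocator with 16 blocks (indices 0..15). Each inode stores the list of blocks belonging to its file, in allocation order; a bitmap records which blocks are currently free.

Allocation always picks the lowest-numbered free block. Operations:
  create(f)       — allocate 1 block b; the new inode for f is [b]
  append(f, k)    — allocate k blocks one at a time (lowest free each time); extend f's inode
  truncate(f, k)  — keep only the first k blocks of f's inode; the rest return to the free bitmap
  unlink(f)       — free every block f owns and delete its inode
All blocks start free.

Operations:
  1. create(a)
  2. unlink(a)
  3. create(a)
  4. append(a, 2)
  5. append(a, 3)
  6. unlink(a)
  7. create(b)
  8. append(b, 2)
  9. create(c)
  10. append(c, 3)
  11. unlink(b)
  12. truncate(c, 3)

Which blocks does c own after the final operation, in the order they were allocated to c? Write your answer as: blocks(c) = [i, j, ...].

blocks(c) = [3, 4, 5]

create(a): bitmap=F............... | a=[0]
unlink(a): bitmap=................ | 
create(a): bitmap=F............... | a=[0]
append(a, 2): bitmap=FFF............. | a=[0, 1, 2]
append(a, 3): bitmap=FFFFFF.......... | a=[0, 1, 2, 3, 4, 5]
unlink(a): bitmap=................ | 
create(b): bitmap=F............... | b=[0]
append(b, 2): bitmap=FFF............. | b=[0, 1, 2]
create(c): bitmap=FFFF............ | b=[0, 1, 2] c=[3]
append(c, 3): bitmap=FFFFFFF......... | b=[0, 1, 2] c=[3, 4, 5, 6]
unlink(b): bitmap=...FFFF......... | c=[3, 4, 5, 6]
truncate(c, 3): bitmap=...FFF.......... | c=[3, 4, 5]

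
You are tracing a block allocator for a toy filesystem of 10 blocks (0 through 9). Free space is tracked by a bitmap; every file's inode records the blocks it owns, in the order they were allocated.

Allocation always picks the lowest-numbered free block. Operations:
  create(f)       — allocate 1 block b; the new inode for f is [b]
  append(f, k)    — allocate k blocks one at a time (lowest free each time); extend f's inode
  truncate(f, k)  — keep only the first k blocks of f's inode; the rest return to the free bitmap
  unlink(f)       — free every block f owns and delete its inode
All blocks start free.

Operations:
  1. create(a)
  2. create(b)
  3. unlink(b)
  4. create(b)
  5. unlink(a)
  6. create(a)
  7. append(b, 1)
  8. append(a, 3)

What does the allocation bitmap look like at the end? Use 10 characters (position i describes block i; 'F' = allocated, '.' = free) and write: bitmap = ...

create(a): bitmap=F......... | a=[0]
create(b): bitmap=FF........ | a=[0] b=[1]
unlink(b): bitmap=F......... | a=[0]
create(b): bitmap=FF........ | a=[0] b=[1]
unlink(a): bitmap=.F........ | b=[1]
create(a): bitmap=FF........ | a=[0] b=[1]
append(b, 1): bitmap=FFF....... | a=[0] b=[1, 2]
append(a, 3): bitmap=FFFFFF.... | a=[0, 3, 4, 5] b=[1, 2]

bitmap = FFFFFF....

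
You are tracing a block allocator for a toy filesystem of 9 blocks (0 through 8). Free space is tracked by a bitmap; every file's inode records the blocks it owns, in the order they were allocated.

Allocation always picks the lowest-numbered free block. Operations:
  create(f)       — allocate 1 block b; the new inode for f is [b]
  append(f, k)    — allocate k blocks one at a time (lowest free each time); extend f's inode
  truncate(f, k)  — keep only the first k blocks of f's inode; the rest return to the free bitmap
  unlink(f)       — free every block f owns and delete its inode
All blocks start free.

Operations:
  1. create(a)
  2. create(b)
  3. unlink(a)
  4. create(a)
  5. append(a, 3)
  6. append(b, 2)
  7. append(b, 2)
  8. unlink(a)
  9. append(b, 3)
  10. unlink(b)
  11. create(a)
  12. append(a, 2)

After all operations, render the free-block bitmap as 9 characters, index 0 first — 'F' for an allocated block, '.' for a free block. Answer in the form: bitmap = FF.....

after create(a) → a:[0]  free=[F........]
after create(b) → a:[0], b:[1]  free=[FF.......]
after unlink(a) → b:[1]  free=[.F.......]
after create(a) → a:[0], b:[1]  free=[FF.......]
after append(a, 3) → a:[0, 2, 3, 4], b:[1]  free=[FFFFF....]
after append(b, 2) → a:[0, 2, 3, 4], b:[1, 5, 6]  free=[FFFFFFF..]
after append(b, 2) → a:[0, 2, 3, 4], b:[1, 5, 6, 7, 8]  free=[FFFFFFFFF]
after unlink(a) → b:[1, 5, 6, 7, 8]  free=[.F...FFFF]
after append(b, 3) → b:[1, 5, 6, 7, 8, 0, 2, 3]  free=[FFFF.FFFF]
after unlink(b) →   free=[.........]
after create(a) → a:[0]  free=[F........]
after append(a, 2) → a:[0, 1, 2]  free=[FFF......]

bitmap = FFF......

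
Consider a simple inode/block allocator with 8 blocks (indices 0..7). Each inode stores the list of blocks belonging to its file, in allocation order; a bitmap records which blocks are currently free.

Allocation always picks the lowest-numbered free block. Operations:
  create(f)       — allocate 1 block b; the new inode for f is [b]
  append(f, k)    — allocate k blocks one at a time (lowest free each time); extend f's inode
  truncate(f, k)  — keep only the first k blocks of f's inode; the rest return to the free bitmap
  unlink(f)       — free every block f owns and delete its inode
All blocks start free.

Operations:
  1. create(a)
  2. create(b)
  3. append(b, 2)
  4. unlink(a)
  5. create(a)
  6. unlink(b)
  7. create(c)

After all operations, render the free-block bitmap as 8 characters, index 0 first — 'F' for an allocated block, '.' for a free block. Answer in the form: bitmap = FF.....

bitmap = FF......

after create(a) → a:[0]  free=[F.......]
after create(b) → a:[0], b:[1]  free=[FF......]
after append(b, 2) → a:[0], b:[1, 2, 3]  free=[FFFF....]
after unlink(a) → b:[1, 2, 3]  free=[.FFF....]
after create(a) → a:[0], b:[1, 2, 3]  free=[FFFF....]
after unlink(b) → a:[0]  free=[F.......]
after create(c) → a:[0], c:[1]  free=[FF......]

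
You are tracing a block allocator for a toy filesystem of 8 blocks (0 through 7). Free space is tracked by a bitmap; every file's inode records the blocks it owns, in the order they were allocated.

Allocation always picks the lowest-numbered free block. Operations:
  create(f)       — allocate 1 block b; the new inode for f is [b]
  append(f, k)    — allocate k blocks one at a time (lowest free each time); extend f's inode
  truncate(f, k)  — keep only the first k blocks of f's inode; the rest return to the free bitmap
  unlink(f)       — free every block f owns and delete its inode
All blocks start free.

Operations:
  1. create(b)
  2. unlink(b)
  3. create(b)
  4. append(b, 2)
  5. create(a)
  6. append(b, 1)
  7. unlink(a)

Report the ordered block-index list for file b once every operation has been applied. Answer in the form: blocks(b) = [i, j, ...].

after create(b) → b:[0]  free=[F.......]
after unlink(b) →   free=[........]
after create(b) → b:[0]  free=[F.......]
after append(b, 2) → b:[0, 1, 2]  free=[FFF.....]
after create(a) → a:[3], b:[0, 1, 2]  free=[FFFF....]
after append(b, 1) → a:[3], b:[0, 1, 2, 4]  free=[FFFFF...]
after unlink(a) → b:[0, 1, 2, 4]  free=[FFF.F...]

blocks(b) = [0, 1, 2, 4]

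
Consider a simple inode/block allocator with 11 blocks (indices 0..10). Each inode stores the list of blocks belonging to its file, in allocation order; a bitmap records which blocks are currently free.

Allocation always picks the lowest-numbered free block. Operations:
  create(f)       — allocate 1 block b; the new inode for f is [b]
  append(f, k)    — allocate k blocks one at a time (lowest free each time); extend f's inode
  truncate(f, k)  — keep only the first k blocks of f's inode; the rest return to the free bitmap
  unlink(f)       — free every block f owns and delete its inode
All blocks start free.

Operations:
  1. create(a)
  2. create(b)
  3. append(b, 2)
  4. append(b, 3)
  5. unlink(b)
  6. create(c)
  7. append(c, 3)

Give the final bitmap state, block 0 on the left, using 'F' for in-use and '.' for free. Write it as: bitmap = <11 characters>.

bitmap = FFFFF......

after create(a) → a:[0]  free=[F..........]
after create(b) → a:[0], b:[1]  free=[FF.........]
after append(b, 2) → a:[0], b:[1, 2, 3]  free=[FFFF.......]
after append(b, 3) → a:[0], b:[1, 2, 3, 4, 5, 6]  free=[FFFFFFF....]
after unlink(b) → a:[0]  free=[F..........]
after create(c) → a:[0], c:[1]  free=[FF.........]
after append(c, 3) → a:[0], c:[1, 2, 3, 4]  free=[FFFFF......]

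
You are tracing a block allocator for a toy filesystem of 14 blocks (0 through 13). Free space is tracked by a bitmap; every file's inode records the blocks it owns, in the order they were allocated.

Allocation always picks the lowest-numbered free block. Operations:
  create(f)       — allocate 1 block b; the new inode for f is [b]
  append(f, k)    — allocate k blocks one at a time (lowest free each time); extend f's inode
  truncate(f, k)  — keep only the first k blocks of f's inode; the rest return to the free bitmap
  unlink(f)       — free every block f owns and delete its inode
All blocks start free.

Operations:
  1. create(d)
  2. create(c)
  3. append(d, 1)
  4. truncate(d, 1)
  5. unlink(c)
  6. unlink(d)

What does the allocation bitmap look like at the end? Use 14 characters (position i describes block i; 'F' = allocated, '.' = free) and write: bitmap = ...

after create(d) → d:[0]  free=[F.............]
after create(c) → c:[1], d:[0]  free=[FF............]
after append(d, 1) → c:[1], d:[0, 2]  free=[FFF...........]
after truncate(d, 1) → c:[1], d:[0]  free=[FF............]
after unlink(c) → d:[0]  free=[F.............]
after unlink(d) →   free=[..............]

bitmap = ..............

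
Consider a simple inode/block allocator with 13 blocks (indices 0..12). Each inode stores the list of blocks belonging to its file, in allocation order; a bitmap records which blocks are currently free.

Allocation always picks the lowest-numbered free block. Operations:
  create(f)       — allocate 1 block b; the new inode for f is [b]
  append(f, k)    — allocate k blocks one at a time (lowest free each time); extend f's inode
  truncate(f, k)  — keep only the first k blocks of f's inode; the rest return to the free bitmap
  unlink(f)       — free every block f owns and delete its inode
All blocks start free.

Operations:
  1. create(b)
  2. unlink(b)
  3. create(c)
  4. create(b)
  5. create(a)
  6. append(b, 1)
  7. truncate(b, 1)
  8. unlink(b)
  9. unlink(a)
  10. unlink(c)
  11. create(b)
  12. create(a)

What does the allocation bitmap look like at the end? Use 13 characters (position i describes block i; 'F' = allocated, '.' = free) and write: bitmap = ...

bitmap = FF...........

create(b): bitmap=F............ | b=[0]
unlink(b): bitmap=............. | 
create(c): bitmap=F............ | c=[0]
create(b): bitmap=FF........... | b=[1] c=[0]
create(a): bitmap=FFF.......... | a=[2] b=[1] c=[0]
append(b, 1): bitmap=FFFF......... | a=[2] b=[1, 3] c=[0]
truncate(b, 1): bitmap=FFF.......... | a=[2] b=[1] c=[0]
unlink(b): bitmap=F.F.......... | a=[2] c=[0]
unlink(a): bitmap=F............ | c=[0]
unlink(c): bitmap=............. | 
create(b): bitmap=F............ | b=[0]
create(a): bitmap=FF........... | a=[1] b=[0]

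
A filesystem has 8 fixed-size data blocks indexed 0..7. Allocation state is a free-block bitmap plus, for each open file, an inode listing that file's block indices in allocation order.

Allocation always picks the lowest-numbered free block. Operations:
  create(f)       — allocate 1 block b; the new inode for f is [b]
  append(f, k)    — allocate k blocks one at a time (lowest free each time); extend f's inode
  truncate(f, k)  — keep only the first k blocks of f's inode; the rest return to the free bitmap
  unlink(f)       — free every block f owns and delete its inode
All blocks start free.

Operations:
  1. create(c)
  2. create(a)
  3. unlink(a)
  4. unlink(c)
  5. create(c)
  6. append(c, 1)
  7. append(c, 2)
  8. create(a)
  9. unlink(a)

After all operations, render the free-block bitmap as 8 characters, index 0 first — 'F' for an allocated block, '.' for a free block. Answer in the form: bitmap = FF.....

bitmap = FFFF....

[1] create(c) — c=0 (map F.......)
[2] create(a) — a=1 c=0 (map FF......)
[3] unlink(a) — c=0 (map F.......)
[4] unlink(c) —  (map ........)
[5] create(c) — c=0 (map F.......)
[6] append(c, 1) — c=0,1 (map FF......)
[7] append(c, 2) — c=0,1,2,3 (map FFFF....)
[8] create(a) — a=4 c=0,1,2,3 (map FFFFF...)
[9] unlink(a) — c=0,1,2,3 (map FFFF....)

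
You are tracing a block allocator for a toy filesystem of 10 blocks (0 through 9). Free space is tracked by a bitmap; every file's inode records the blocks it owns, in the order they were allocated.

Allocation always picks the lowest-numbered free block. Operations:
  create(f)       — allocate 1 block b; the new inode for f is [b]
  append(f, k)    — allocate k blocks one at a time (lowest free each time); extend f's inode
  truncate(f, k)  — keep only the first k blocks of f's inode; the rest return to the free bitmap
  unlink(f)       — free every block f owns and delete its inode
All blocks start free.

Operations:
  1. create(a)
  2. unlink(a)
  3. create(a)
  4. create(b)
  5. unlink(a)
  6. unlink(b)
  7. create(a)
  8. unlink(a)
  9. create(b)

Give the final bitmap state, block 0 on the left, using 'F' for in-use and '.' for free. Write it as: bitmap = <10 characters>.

bitmap = F.........

[1] create(a) — a=0 (map F.........)
[2] unlink(a) —  (map ..........)
[3] create(a) — a=0 (map F.........)
[4] create(b) — a=0 b=1 (map FF........)
[5] unlink(a) — b=1 (map .F........)
[6] unlink(b) —  (map ..........)
[7] create(a) — a=0 (map F.........)
[8] unlink(a) —  (map ..........)
[9] create(b) — b=0 (map F.........)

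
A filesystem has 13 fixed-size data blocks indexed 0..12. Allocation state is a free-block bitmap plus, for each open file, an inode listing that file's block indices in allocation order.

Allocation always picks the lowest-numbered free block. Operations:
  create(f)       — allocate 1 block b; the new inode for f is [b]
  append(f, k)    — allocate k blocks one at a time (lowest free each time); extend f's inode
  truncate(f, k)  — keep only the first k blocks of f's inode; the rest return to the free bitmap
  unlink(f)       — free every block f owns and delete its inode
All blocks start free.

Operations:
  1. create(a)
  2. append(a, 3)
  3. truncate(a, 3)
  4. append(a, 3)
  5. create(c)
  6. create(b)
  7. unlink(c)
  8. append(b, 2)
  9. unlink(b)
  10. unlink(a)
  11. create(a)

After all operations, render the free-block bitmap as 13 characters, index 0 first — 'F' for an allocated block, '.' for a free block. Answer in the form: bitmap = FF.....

  1. create(a)  ⇒  F............  {a→[0]}
  2. append(a, 3)  ⇒  FFFF.........  {a→[0, 1, 2, 3]}
  3. truncate(a, 3)  ⇒  FFF..........  {a→[0, 1, 2]}
  4. append(a, 3)  ⇒  FFFFFF.......  {a→[0, 1, 2, 3, 4, 5]}
  5. create(c)  ⇒  FFFFFFF......  {a→[0, 1, 2, 3, 4, 5]; c→[6]}
  6. create(b)  ⇒  FFFFFFFF.....  {a→[0, 1, 2, 3, 4, 5]; b→[7]; c→[6]}
  7. unlink(c)  ⇒  FFFFFF.F.....  {a→[0, 1, 2, 3, 4, 5]; b→[7]}
  8. append(b, 2)  ⇒  FFFFFFFFF....  {a→[0, 1, 2, 3, 4, 5]; b→[7, 6, 8]}
  9. unlink(b)  ⇒  FFFFFF.......  {a→[0, 1, 2, 3, 4, 5]}
  10. unlink(a)  ⇒  .............  {}
  11. create(a)  ⇒  F............  {a→[0]}

bitmap = F............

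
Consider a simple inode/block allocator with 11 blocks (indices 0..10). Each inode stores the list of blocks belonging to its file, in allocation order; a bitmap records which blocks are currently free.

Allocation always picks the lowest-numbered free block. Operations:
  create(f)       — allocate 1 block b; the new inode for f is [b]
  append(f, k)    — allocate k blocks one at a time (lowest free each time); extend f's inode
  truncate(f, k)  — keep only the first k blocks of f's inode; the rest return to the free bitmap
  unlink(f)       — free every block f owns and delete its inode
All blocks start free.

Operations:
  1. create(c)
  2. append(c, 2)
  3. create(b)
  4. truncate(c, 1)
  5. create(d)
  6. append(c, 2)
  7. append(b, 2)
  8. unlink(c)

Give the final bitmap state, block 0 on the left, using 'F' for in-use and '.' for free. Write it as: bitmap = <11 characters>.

[1] create(c) — c=0 (map F..........)
[2] append(c, 2) — c=0,1,2 (map FFF........)
[3] create(b) — b=3 c=0,1,2 (map FFFF.......)
[4] truncate(c, 1) — b=3 c=0 (map F..F.......)
[5] create(d) — b=3 c=0 d=1 (map FF.F.......)
[6] append(c, 2) — b=3 c=0,2,4 d=1 (map FFFFF......)
[7] append(b, 2) — b=3,5,6 c=0,2,4 d=1 (map FFFFFFF....)
[8] unlink(c) — b=3,5,6 d=1 (map .F.F.FF....)

bitmap = .F.F.FF....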